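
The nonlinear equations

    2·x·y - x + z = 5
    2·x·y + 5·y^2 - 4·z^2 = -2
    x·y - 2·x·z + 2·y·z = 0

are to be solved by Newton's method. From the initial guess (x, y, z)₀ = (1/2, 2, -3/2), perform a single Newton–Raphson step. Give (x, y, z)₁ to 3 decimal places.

(2.934, 2.321, -4.123)

At (1/2, 2, -3/2): F = (-5.000, 15.000, -3.500).
Jacobian J = [[2·y - 1, 2·x, 1], [2·y, 2·x + 10·y, -8·z], [y - 2·z, x + 2·z, -2·x + 2·y]].
At the point, J = [[3.000, 1.000, 1.000], [4.000, 21.000, 12.000], [5.000, -2.500, 3.000]] (det J = 212.000).
Solving J·Δ = −F gives Δ = (2.434, 0.321, -2.623).
Then the next iterate is (x, y, z)₁ = (2.934, 2.321, -4.123).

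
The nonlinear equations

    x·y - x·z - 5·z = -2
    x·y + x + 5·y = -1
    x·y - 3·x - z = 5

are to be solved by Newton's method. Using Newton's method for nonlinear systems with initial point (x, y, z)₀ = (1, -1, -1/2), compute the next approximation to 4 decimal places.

(-1.1986, -0.3333, 0.4610)

At (1, -1, -1/2): F = (4.0000, -4.0000, -8.5000).
Jacobian J = [[y - z, x, -x - 5], [y + 1, x + 5, 0], [y - 3, x, -1]].
At the point, J = [[-0.5000, 1.0000, -6.0000], [0.0000, 6.0000, 0.0000], [-4.0000, 1.0000, -1.0000]] (det J = -141.0000).
Solving J·Δ = −F gives Δ = (-2.1986, 0.6667, 0.9610).
Then the next iterate is (x, y, z)₁ = (-1.1986, -0.3333, 0.4610).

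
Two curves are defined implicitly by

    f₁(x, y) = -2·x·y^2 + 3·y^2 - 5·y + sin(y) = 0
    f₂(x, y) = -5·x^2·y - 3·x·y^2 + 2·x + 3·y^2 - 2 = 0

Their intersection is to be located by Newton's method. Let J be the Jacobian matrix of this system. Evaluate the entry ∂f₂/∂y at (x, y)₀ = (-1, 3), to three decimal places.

31.000

∂f₂/∂y = -5·x^2 - 6·x·y + 6·y.
At (-1, 3) this is 31.000.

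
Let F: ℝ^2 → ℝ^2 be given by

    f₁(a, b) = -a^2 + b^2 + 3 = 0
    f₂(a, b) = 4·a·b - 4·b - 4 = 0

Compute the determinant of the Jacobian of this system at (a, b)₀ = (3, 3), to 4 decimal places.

-120.0000

J = [[-2·a, 2·b], [4·b, 4·a - 4]].
At the point, J = [[-6.0000, 6.0000], [12.0000, 8.0000]].
det J = -120.0000.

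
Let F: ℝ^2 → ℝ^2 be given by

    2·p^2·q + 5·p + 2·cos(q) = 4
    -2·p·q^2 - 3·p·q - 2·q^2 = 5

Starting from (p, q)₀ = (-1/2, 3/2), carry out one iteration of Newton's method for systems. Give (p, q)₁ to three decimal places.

(-0.443, -2.175)

At (-1/2, 3/2): F = (-5.60853, -5.000).
Jacobian J = [[4·p·q + 5, 2·p^2 - 2·sin(q)], [-2·q^2 - 3·q, -4·p·q - 3·p - 4·q]].
At the point, J = [[2.000, -1.49499], [-9.000, -1.500]] (det J = -16.45491).
Solving J·Δ = −F gives Δ = (0.057, -3.675).
Then the next iterate is (p, q)₁ = (-0.443, -2.175).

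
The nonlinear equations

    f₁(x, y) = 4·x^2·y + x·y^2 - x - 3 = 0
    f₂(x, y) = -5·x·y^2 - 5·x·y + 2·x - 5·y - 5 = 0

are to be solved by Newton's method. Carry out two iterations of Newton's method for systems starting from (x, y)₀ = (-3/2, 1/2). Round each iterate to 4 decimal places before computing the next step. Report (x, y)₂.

At (-3/2, 1/2): F = (2.6250, -4.8750).
Jacobian J = [[8·x·y + y^2 - 1, 4·x^2 + 2·x·y], [-5·y^2 - 5·y + 2, -10·x·y - 5·x - 5]].
At the point, J = [[-6.7500, 7.5000], [-1.7500, 10.0000]] (det J = -54.3750).
Solving J·Δ = −F gives Δ = (1.1552, 0.6897).
Then the next iterate is (x, y)₁ = (-0.3448, 1.1897).
Round to (-0.3448, 1.1897) and repeat: F = (-2.577465, -7.146932), J = [[-2.866282, -0.344869], [-11.025430, 0.826086]].
Δ = (-0.7445, -1.2856), so (x, y)₂ = (-1.0893, -0.0959).

(-1.0893, -0.0959)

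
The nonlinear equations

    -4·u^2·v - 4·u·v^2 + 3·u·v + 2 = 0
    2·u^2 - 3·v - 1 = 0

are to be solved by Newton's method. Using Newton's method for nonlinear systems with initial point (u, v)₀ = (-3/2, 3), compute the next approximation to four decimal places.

(-2.2153, 2.5972)

At (-3/2, 3): F = (15.5000, -5.5000).
Jacobian J = [[-8·u·v - 4·v^2 + 3·v, -4·u^2 - 8·u·v + 3·u], [4·u, -3]].
At the point, J = [[9.0000, 22.5000], [-6.0000, -3.0000]] (det J = 108.0000).
Solving J·Δ = −F gives Δ = (-0.7153, -0.4028).
Then the next iterate is (u, v)₁ = (-2.2153, 2.5972).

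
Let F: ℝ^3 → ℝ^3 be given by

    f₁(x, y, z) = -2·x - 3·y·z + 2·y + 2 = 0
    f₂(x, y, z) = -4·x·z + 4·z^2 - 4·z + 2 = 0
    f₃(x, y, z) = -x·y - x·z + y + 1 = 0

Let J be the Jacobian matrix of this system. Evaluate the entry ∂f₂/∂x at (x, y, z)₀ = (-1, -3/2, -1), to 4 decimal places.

∂f₂/∂x = -4·z.
At (-1, -3/2, -1) this is 4.0000.

4.0000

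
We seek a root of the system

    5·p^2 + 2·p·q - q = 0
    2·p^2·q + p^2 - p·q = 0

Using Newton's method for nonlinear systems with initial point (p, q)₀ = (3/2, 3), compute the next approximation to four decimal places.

At (3/2, 3): F = (17.2500, 11.2500).
Jacobian J = [[10·p + 2·q, 2·p - 1], [4·p·q + 2·p - q, 2·p^2 - p]].
At the point, J = [[21.0000, 2.0000], [18.0000, 3.0000]] (det J = 27.0000).
Solving J·Δ = −F gives Δ = (-1.0833, 2.7500).
Then the next iterate is (p, q)₁ = (0.4167, 5.7500).

(0.4167, 5.7500)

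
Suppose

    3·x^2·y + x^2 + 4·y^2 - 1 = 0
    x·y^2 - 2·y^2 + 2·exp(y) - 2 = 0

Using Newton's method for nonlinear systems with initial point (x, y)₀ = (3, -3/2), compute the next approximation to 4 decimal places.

(0.5064, -3.4244)

At (3, -3/2): F = (-23.5000, 0.696260).
Jacobian J = [[6·x·y + 2·x, 3·x^2 + 8·y], [y^2, 2·x·y - 4·y + 2·exp(y)]].
At the point, J = [[-21.0000, 15.0000], [2.2500, -2.553740]] (det J = 19.878533).
Solving J·Δ = −F gives Δ = (-2.4936, -1.9244).
Then the next iterate is (x, y)₁ = (0.5064, -3.4244).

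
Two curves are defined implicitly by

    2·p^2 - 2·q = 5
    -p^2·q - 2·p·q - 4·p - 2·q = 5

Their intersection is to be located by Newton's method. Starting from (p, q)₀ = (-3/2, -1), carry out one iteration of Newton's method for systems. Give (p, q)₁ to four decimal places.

(-0.4500, -3.4000)

At (-3/2, -1): F = (1.5000, 2.2500).
Jacobian J = [[4·p, -2], [-2·p·q - 2·q - 4, -p^2 - 2·p - 2]].
At the point, J = [[-6.0000, -2.0000], [-5.0000, -1.2500]] (det J = -2.5000).
Solving J·Δ = −F gives Δ = (1.0500, -2.4000).
Then the next iterate is (p, q)₁ = (-0.4500, -3.4000).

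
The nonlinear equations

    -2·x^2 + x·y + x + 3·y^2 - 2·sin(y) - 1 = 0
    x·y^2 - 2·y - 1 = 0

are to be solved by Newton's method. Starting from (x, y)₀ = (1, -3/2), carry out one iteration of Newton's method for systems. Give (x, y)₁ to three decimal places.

(0.795, -0.742)

At (1, -3/2): F = (5.24499, 4.250).
Jacobian J = [[-4·x + y + 1, x + 6·y - 2·cos(y)], [y^2, 2·x·y - 2]].
At the point, J = [[-4.500, -8.14147], [2.250, -5.000]] (det J = 40.81832).
Solving J·Δ = −F gives Δ = (-0.205, 0.758).
Then the next iterate is (x, y)₁ = (0.795, -0.742).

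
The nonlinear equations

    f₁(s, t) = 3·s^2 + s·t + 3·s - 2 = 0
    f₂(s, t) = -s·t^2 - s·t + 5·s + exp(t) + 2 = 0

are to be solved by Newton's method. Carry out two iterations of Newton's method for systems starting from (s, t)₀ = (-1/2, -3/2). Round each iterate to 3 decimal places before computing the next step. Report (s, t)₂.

At (-1/2, -3/2): F = (-2.000, 0.09813).
Jacobian J = [[6·s + t + 3, s], [-t^2 - t + 5, -2·s·t - s + exp(t)]].
At the point, J = [[-1.500, -0.500], [4.250, -0.77687]] (det J = 3.29030).
Solving J·Δ = −F gives Δ = (-0.487, -2.539).
Then the next iterate is (s, t)₁ = (-0.987, -4.039).
Round to (-0.987, -4.039) and repeat: F = (1.948, 9.19757), J = [[-6.961, -0.987], [-7.27452, -6.96837]].
Δ = (0.109, 1.206), so (s, t)₂ = (-0.878, -2.833).

(-0.878, -2.833)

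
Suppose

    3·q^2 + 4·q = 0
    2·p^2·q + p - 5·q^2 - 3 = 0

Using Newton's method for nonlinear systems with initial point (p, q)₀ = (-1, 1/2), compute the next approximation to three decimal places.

At (-1, 1/2): F = (2.750, -4.250).
Jacobian J = [[0, 6·q + 4], [4·p·q + 1, 2·p^2 - 10·q]].
At the point, J = [[0.000, 7.000], [-1.000, -3.000]] (det J = 7.000).
Solving J·Δ = −F gives Δ = (-3.071, -0.393).
Then the next iterate is (p, q)₁ = (-4.071, 0.107).

(-4.071, 0.107)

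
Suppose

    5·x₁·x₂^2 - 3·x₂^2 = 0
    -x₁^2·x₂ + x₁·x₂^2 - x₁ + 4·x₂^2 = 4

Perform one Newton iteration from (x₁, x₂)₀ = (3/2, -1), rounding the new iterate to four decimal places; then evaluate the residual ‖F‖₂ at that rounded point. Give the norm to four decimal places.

At (3/2, -1): F = (4.5000, 2.2500).
Jacobian J = [[5·x₂^2, 10·x₁·x₂ - 6·x₂], [-2·x₁·x₂ + x₂^2 - 1, -x₁^2 + 2·x₁·x₂ + 8·x₂]].
At the point, J = [[5.0000, -9.0000], [3.0000, -13.2500]] (det J = -39.2500).
Solving J·Δ = −F gives Δ = (-1.0032, -0.0573).
Then the next iterate is (x₁, x₂)₁ = (0.4968, -1.0573).
Re-evaluating at (0.4968, -1.0573): F = (-0.576828, 0.791050), so ‖F‖₂ = 0.9790.

0.9790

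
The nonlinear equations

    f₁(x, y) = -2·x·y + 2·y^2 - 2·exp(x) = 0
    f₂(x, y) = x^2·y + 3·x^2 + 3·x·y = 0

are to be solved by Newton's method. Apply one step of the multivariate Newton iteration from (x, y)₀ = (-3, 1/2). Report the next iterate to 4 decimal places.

(-1.6154, 0.2653)

At (-3, 1/2): F = (3.400426, 27.0000).
Jacobian J = [[-2·y - 2·exp(x), -2·x + 4·y], [2·x·y + 6·x + 3·y, x^2 + 3·x]].
At the point, J = [[-1.099574, 8.0000], [-19.5000, 0.0000]] (det J = 156.0000).
Solving J·Δ = −F gives Δ = (1.3846, -0.2347).
Then the next iterate is (x, y)₁ = (-1.6154, 0.2653).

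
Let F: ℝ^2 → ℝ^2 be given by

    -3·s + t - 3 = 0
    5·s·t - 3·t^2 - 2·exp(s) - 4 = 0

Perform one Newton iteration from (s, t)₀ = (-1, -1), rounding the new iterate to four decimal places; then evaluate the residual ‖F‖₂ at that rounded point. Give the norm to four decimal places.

0.2966

At (-1, -1): F = (-1.0000, -2.735759).
Jacobian J = [[-3, 1], [5·t - 2·exp(s), 5·s - 6·t]].
At the point, J = [[-3.0000, 1.0000], [-5.735759, 1.0000]] (det J = 2.735759).
Solving J·Δ = −F gives Δ = (-0.6345, -0.9034).
Then the next iterate is (s, t)₁ = (-1.6345, -1.9034).
Re-evaluating at (-1.6345, -1.9034): F = (0.0001, 0.296642), so ‖F‖₂ = 0.2966.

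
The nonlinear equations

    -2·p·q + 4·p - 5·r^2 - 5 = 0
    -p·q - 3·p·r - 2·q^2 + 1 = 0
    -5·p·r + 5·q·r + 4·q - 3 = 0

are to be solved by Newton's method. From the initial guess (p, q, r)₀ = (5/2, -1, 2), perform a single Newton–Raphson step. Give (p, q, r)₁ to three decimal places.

(1.681, 0.130, 0.972)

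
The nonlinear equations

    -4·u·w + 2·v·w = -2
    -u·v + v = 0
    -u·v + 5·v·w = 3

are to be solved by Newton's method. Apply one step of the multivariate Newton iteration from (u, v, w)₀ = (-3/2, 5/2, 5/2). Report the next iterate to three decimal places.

(-0.201, 1.299, 1.545)

At (-3/2, 5/2, 5/2): F = (29.500, 6.250, 32.000).
Jacobian J = [[-4·w, 2·w, -4·u + 2·v], [-v, -u + 1, 0], [-v, -u + 5·w, 5·v]].
At the point, J = [[-10.000, 5.000, 11.000], [-2.500, 2.500, 0.000], [-2.500, 14.000, 12.500]] (det J = -472.500).
Solving J·Δ = −F gives Δ = (1.299, -1.201, -0.955).
Then the next iterate is (u, v, w)₁ = (-0.201, 1.299, 1.545).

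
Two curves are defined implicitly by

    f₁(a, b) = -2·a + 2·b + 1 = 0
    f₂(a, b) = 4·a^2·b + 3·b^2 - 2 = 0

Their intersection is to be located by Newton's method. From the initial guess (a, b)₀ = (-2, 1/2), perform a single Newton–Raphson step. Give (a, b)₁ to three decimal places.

(2.568, 2.068)

At (-2, 1/2): F = (6.000, 6.750).
Jacobian J = [[-2, 2], [8·a·b, 4·a^2 + 6·b]].
At the point, J = [[-2.000, 2.000], [-8.000, 19.000]] (det J = -22.000).
Solving J·Δ = −F gives Δ = (4.568, 1.568).
Then the next iterate is (a, b)₁ = (2.568, 2.068).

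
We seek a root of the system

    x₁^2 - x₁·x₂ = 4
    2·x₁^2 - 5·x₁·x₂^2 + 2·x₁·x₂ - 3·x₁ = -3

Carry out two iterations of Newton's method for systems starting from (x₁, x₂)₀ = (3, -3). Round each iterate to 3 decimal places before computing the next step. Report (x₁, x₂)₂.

(1.558, -1.150)

At (3, -3): F = (14.000, -141.000).
Jacobian J = [[2·x₁ - x₂, -x₁], [4·x₁ - 5·x₂^2 + 2·x₂ - 3, -10·x₁·x₂ + 2·x₁]].
At the point, J = [[9.000, -3.000], [-42.000, 96.000]] (det J = 738.000).
Solving J·Δ = −F gives Δ = (-1.248, 0.923).
Then the next iterate is (x₁, x₂)₁ = (1.752, -2.077).
Round to (1.752, -2.077) and repeat: F = (2.70841, -41.18482), J = [[5.581, -1.752], [-21.71565, 39.89304]].
Δ = (-0.194, 0.927), so (x₁, x₂)₂ = (1.558, -1.150).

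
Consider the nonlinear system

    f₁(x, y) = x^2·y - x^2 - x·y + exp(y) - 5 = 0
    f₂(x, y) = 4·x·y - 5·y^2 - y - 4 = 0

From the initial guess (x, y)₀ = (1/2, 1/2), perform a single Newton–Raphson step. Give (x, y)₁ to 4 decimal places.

(-17.4193, -9.6472)

At (1/2, 1/2): F = (-3.726279, -4.7500).
Jacobian J = [[2·x·y - 2·x - y, x^2 - x + exp(y)], [4·y, 4·x - 10·y - 1]].
At the point, J = [[-1.0000, 1.398721], [2.0000, -4.0000]] (det J = 1.202557).
Solving J·Δ = −F gives Δ = (-17.9193, -10.1472).
Then the next iterate is (x, y)₁ = (-17.4193, -9.6472).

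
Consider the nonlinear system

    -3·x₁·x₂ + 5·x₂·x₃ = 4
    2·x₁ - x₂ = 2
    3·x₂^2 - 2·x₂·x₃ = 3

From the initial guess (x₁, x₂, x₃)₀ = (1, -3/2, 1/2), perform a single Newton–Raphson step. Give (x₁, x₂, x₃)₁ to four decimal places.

At (1, -3/2, 1/2): F = (-3.2500, 1.5000, 5.2500).
Jacobian J = [[-3·x₂, -3·x₁ + 5·x₃, 5·x₂], [2, -1, 0], [0, 6·x₂ - 2·x₃, -2·x₂]].
At the point, J = [[4.5000, -0.5000, -7.5000], [2.0000, -1.0000, 0.0000], [0.0000, -10.0000, 3.0000]] (det J = 139.5000).
Solving J·Δ = −F gives Δ = (-0.6102, 0.2796, -0.8181).
Then the next iterate is (x₁, x₂, x₃)₁ = (0.3898, -1.2204, -0.3181).

(0.3898, -1.2204, -0.3181)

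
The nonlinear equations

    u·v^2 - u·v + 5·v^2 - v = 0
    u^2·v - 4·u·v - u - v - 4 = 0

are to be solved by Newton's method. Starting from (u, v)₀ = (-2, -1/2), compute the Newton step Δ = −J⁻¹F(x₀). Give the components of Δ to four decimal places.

(0.8596, 0.4474)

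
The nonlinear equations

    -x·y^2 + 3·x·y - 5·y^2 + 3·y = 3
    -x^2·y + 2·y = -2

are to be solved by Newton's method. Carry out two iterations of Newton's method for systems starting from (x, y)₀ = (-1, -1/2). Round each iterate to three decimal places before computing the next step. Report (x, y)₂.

(2.593, 1.656)

At (-1, -1/2): F = (-4.000, 1.500).
Jacobian J = [[-y^2 + 3·y, -2·x·y + 3·x - 10·y + 3], [-2·x·y, -x^2 + 2]].
At the point, J = [[-1.750, 4.000], [-1.000, 1.000]] (det J = 2.250).
Solving J·Δ = −F gives Δ = (4.444, 2.944).
Then the next iterate is (x, y)₁ = (3.444, 2.444).
Round to (3.444, 2.444) and repeat: F = (-20.85375, -22.10062), J = [[1.35886, -27.94227], [-16.83427, -9.86114]].
Δ = (-0.851, -0.788), so (x, y)₂ = (2.593, 1.656).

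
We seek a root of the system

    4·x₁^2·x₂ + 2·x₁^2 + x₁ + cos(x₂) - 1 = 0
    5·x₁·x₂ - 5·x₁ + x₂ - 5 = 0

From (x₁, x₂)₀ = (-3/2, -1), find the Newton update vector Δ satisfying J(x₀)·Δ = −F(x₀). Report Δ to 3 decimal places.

(0.880, 0.030)

At (-3/2, -1): F = (-6.45970, 9.000).
Jacobian J = [[8·x₁·x₂ + 4·x₁ + 1, 4·x₁^2 - sin(x₂)], [5·x₂ - 5, 5·x₁ + 1]].
At the point, J = [[7.000, 9.84147], [-10.000, -6.500]] (det J = 52.91471).
Solving J·Δ = −F gives Δ = (0.880, 0.030).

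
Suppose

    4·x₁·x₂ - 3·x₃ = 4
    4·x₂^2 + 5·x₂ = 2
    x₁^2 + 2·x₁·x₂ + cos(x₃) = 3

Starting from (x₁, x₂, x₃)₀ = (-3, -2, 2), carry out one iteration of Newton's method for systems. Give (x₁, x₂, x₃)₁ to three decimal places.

At (-3, -2, 2): F = (14.000, 4.000, 17.58385).
Jacobian J = [[4·x₂, 4·x₁, -3], [0, 8·x₂ + 5, 0], [2·x₁ + 2·x₂, 2·x₁, -sin(x₃)]].
At the point, J = [[-8.000, -12.000, -3.000], [0.000, -11.000, 0.000], [-10.000, -6.000, -0.90930]] (det J = 249.98183).
Solving J·Δ = −F gives Δ = (1.648, 0.364, -1.182).
Then the next iterate is (x₁, x₂, x₃)₁ = (-1.352, -1.636, 0.818).

(-1.352, -1.636, 0.818)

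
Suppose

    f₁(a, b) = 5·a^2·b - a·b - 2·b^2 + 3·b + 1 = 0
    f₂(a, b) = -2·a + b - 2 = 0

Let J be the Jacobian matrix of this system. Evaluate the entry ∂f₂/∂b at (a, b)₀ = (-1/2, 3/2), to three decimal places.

∂f₂/∂b = 1.
At (-1/2, 3/2) this is 1.000.

1.000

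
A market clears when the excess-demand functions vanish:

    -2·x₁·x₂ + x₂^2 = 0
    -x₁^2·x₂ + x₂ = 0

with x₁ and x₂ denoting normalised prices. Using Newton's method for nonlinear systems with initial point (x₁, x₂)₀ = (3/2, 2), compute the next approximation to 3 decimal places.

(1.045, 2.182)

At (3/2, 2): F = (-2.000, -2.500).
Jacobian J = [[-2·x₂, -2·x₁ + 2·x₂], [-2·x₁·x₂, -x₁^2 + 1]].
At the point, J = [[-4.000, 1.000], [-6.000, -1.250]] (det J = 11.000).
Solving J·Δ = −F gives Δ = (-0.455, 0.182).
Then the next iterate is (x₁, x₂)₁ = (1.045, 2.182).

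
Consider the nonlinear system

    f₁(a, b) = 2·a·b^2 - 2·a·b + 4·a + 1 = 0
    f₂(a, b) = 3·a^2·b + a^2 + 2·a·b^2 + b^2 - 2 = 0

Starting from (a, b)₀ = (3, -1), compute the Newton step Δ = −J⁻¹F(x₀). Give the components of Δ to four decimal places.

(1.1974, 1.9211)

At (3, -1): F = (25.0000, -13.0000).
Jacobian J = [[2·b^2 - 2·b + 4, 4·a·b - 2·a], [6·a·b + 2·a + 2·b^2, 3·a^2 + 4·a·b + 2·b]].
At the point, J = [[8.0000, -18.0000], [-10.0000, 13.0000]] (det J = -76.0000).
Solving J·Δ = −F gives Δ = (1.1974, 1.9211).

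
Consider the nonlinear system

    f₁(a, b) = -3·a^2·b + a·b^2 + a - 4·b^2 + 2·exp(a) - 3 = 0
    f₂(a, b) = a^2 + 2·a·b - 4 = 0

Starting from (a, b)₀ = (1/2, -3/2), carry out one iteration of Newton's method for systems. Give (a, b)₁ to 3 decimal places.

(-0.981, 0.788)

At (1/2, -3/2): F = (-5.95256, -5.250).
Jacobian J = [[-6·a·b + b^2 + 2·exp(a) + 1, -3·a^2 + 2·a·b - 8·b], [2·a + 2·b, 2·a]].
At the point, J = [[11.04744, 9.750], [-2.000, 1.000]] (det J = 30.54744).
Solving J·Δ = −F gives Δ = (-1.481, 2.288).
Then the next iterate is (a, b)₁ = (-0.981, 0.788).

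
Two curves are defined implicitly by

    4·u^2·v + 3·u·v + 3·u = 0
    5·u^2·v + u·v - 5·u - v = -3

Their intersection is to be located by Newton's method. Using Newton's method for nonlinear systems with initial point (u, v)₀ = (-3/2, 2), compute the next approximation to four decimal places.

At (-3/2, 2): F = (4.5000, 28.0000).
Jacobian J = [[8·u·v + 3·v + 3, 4·u^2 + 3·u], [10·u·v + v - 5, 5·u^2 + u - 1]].
At the point, J = [[-15.0000, 4.5000], [-33.0000, 8.7500]] (det J = 17.2500).
Solving J·Δ = −F gives Δ = (5.0217, 15.7391).
Then the next iterate is (u, v)₁ = (3.5217, 17.7391).

(3.5217, 17.7391)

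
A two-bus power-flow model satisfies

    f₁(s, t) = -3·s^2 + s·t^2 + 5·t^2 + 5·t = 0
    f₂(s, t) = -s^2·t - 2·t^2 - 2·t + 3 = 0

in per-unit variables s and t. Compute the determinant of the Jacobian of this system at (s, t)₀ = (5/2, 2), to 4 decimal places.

528.7500

J = [[-6·s + t^2, 2·s·t + 10·t + 5], [-2·s·t, -s^2 - 4·t - 2]].
At the point, J = [[-11.0000, 35.0000], [-10.0000, -16.2500]].
det J = 528.7500.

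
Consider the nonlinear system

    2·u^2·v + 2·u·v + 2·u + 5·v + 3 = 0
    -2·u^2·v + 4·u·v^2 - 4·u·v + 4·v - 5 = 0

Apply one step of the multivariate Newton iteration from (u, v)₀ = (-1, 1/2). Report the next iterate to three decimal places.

At (-1, 1/2): F = (3.500, -3.000).
Jacobian J = [[4·u·v + 2·v + 2, 2·u^2 + 2·u + 5], [-4·u·v + 4·v^2 - 4·v, -2·u^2 + 8·u·v - 4·u + 4]].
At the point, J = [[1.000, 5.000], [1.000, 2.000]] (det J = -3.000).
Solving J·Δ = −F gives Δ = (7.333, -2.167).
Then the next iterate is (u, v)₁ = (6.333, -1.667).

(6.333, -1.667)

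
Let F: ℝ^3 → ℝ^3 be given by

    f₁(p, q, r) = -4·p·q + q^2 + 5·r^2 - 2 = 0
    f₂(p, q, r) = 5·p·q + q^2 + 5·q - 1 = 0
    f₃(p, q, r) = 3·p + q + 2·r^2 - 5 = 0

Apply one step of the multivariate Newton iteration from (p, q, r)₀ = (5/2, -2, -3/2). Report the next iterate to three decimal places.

At (5/2, -2, -3/2): F = (33.250, -32.000, 5.000).
Jacobian J = [[-4·q, -4·p + 2·q, 10·r], [5·q, 5·p + 2·q + 5, 0], [3, 1, 4·r]].
At the point, J = [[8.000, -14.000, -15.000], [-10.000, 13.500, 0.000], [3.000, 1.000, -6.000]] (det J = 949.500).
Solving J·Δ = −F gives Δ = (-1.566, 1.210, 0.252).
Then the next iterate is (p, q, r)₁ = (0.934, -0.790, -1.248).

(0.934, -0.790, -1.248)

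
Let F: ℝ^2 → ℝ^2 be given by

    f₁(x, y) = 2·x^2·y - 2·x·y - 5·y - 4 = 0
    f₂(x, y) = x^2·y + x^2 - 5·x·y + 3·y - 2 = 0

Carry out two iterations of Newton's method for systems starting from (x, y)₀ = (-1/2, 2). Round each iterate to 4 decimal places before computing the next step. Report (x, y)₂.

At (-1/2, 2): F = (-11.0000, 9.7500).
Jacobian J = [[4·x·y - 2·y, 2·x^2 - 2·x - 5], [2·x·y + 2·x - 5·y, x^2 - 5·x + 3]].
At the point, J = [[-8.0000, -3.5000], [-13.0000, 5.7500]] (det J = -91.5000).
Solving J·Δ = −F gives Δ = (-0.3183, -2.4153).
Then the next iterate is (x, y)₁ = (-0.8183, -0.4153).
Round to (-0.8183, -0.4153) and repeat: F = (-3.159362, -4.553576), J = [[2.189960, -2.024170], [1.119580, 7.761115]].
Δ = (1.7514, 0.3341), so (x, y)₂ = (0.9331, -0.0812).

(0.9331, -0.0812)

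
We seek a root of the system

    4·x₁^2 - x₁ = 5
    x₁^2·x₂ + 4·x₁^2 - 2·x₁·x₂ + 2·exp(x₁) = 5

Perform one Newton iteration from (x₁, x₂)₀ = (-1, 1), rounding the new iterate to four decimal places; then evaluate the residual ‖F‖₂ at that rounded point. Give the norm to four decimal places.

0.0001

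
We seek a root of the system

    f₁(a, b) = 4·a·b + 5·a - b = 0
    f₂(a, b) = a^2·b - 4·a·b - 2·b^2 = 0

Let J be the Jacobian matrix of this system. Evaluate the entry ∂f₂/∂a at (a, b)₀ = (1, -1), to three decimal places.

∂f₂/∂a = 2·a·b - 4·b.
At (1, -1) this is 2.000.

2.000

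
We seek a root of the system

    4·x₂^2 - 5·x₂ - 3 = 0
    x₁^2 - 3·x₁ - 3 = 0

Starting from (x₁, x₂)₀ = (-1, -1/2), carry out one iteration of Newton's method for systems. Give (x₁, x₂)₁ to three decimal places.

(-0.800, -0.444)

At (-1, -1/2): F = (0.500, 1.000).
Jacobian J = [[0, 8·x₂ - 5], [2·x₁ - 3, 0]].
At the point, J = [[0.000, -9.000], [-5.000, 0.000]] (det J = -45.000).
Solving J·Δ = −F gives Δ = (0.200, 0.056).
Then the next iterate is (x₁, x₂)₁ = (-0.800, -0.444).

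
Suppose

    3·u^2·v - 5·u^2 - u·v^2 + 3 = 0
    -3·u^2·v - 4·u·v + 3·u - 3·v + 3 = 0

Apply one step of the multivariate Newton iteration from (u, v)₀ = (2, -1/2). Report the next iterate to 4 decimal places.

(1.4364, 0.1217)

At (2, -1/2): F = (-23.5000, 20.5000).
Jacobian J = [[6·u·v - 10·u - v^2, 3·u^2 - 2·u·v], [-6·u·v - 4·v + 3, -3·u^2 - 4·u - 3]].
At the point, J = [[-26.2500, 14.0000], [11.0000, -23.0000]] (det J = 449.7500).
Solving J·Δ = −F gives Δ = (-0.5636, 0.6217).
Then the next iterate is (u, v)₁ = (1.4364, 0.1217).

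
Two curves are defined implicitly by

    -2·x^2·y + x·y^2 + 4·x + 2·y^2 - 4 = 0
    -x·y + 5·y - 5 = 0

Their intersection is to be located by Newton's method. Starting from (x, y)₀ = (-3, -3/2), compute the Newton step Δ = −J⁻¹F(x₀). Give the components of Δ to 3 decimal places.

At (-3, -3/2): F = (8.750, -17.000).
Jacobian J = [[-4·x·y + y^2 + 4, -2·x^2 + 2·x·y + 4·y], [-y, -x + 5]].
At the point, J = [[-11.750, -15.000], [1.500, 8.000]] (det J = -71.500).
Solving J·Δ = −F gives Δ = (-2.587, 2.610).

(-2.587, 2.610)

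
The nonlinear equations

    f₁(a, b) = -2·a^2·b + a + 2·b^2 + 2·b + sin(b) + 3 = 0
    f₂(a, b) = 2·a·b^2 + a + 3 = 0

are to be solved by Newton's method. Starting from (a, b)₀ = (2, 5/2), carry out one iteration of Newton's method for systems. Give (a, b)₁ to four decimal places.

(1.9197, 1.0542)

At (2, 5/2): F = (3.098472, 30.0000).
Jacobian J = [[-4·a·b + 1, -2·a^2 + 4·b + cos(b) + 2], [2·b^2 + 1, 4·a·b]].
At the point, J = [[-19.0000, 3.198856], [13.5000, 20.0000]] (det J = -423.184561).
Solving J·Δ = −F gives Δ = (-0.0803, -1.4458).
Then the next iterate is (a, b)₁ = (1.9197, 1.0542).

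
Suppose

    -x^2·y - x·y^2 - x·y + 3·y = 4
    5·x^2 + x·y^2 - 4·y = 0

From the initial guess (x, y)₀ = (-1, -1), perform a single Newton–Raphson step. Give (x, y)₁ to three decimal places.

(-1.308, 4.385)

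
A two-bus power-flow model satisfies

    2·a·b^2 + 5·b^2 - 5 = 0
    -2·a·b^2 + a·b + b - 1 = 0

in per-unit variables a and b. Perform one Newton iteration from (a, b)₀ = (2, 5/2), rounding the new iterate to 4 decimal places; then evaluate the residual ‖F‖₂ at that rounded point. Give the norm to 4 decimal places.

11.9579

At (2, 5/2): F = (51.2500, -18.5000).
Jacobian J = [[2·b^2, 4·a·b + 10·b], [-2·b^2 + b, -4·a·b + a + 1]].
At the point, J = [[12.5000, 45.0000], [-10.0000, -17.0000]] (det J = 237.5000).
Solving J·Δ = −F gives Δ = (0.1632, -1.1842).
Then the next iterate is (a, b)₁ = (2.1632, 1.3158).
Re-evaluating at (2.1632, 1.3158): F = (11.147073, -4.328286), so ‖F‖₂ = 11.9579.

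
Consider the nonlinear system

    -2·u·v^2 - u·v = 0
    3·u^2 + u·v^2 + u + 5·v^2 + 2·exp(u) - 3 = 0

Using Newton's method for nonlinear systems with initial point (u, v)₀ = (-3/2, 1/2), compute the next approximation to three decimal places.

(-1.132, 0.249)

At (-3/2, 1/2): F = (1.500, 3.57126).
Jacobian J = [[-2·v^2 - v, -4·u·v - u], [6·u + v^2 + 2·exp(u) + 1, 2·u·v + 10·v]].
At the point, J = [[-1.000, 4.500], [-7.30374, 3.500]] (det J = 29.36683).
Solving J·Δ = −F gives Δ = (0.368, -0.251).
Then the next iterate is (u, v)₁ = (-1.132, 0.249).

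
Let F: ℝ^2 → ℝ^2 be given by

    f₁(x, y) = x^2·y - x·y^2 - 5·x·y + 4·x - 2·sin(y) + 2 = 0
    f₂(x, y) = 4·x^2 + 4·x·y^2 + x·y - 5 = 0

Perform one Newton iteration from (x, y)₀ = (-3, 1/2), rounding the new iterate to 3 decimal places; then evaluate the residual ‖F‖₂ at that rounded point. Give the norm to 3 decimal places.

5.573

At (-3, 1/2): F = (1.79115, 26.500).
Jacobian J = [[2·x·y - y^2 - 5·y + 4, x^2 - 2·x·y - 5·x - 2·cos(y)], [8·x + 4·y^2 + y, 8·x·y + x]].
At the point, J = [[-1.750, 25.24483], [-22.500, -15.000]] (det J = 594.25878).
Solving J·Δ = −F gives Δ = (1.171, 0.010).
Then the next iterate is (x, y)₁ = (-1.829, 0.510).
Re-evaluating at (-1.829, 0.510): F = (0.55339, 5.54528), so ‖F‖₂ = 5.573.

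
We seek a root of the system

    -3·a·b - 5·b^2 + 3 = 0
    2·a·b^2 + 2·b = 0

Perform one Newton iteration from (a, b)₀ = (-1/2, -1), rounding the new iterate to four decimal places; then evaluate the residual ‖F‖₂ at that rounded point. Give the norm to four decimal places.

1.6774

At (-1/2, -1): F = (-3.5000, -3.0000).
Jacobian J = [[-3·b, -3·a - 10·b], [2·b^2, 4·a·b + 2]].
At the point, J = [[3.0000, 11.5000], [2.0000, 4.0000]] (det J = -11.0000).
Solving J·Δ = −F gives Δ = (1.8636, -0.1818).
Then the next iterate is (a, b)₁ = (1.3636, -1.1818).
Re-evaluating at (1.3636, -1.1818): F = (0.851251, 1.445347), so ‖F‖₂ = 1.6774.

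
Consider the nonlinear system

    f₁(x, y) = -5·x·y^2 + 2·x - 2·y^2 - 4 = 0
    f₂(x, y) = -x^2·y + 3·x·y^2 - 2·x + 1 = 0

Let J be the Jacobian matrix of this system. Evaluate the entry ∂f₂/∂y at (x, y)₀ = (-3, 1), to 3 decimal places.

-27.000

∂f₂/∂y = -x^2 + 6·x·y.
At (-3, 1) this is -27.000.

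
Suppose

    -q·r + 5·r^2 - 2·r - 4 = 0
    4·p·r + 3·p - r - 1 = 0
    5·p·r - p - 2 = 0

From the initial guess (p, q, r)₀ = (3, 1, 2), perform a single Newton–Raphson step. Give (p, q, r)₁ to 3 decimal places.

At (3, 1, 2): F = (10.000, 30.000, 25.000).
Jacobian J = [[0, -r, -q + 10·r - 2], [4·r + 3, 0, 4·p - 1], [5·r - 1, 0, 5·p]].
At the point, J = [[0.000, -2.000, 17.000], [11.000, 0.000, 11.000], [9.000, 0.000, 15.000]] (det J = 132.000).
Solving J·Δ = −F gives Δ = (-2.652, 4.356, -0.076).
Then the next iterate is (p, q, r)₁ = (0.348, 5.356, 1.924).

(0.348, 5.356, 1.924)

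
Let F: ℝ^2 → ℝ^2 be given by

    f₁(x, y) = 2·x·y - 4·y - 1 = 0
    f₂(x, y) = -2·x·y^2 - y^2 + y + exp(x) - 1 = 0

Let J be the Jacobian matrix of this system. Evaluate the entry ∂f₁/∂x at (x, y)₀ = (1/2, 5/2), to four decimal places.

∂f₁/∂x = 2·y.
At (1/2, 5/2) this is 5.0000.

5.0000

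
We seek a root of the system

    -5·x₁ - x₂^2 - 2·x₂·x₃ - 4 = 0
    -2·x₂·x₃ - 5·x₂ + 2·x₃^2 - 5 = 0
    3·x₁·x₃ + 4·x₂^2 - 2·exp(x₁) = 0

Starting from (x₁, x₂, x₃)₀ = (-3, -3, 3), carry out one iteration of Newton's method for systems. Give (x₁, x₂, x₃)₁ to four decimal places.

(-0.7832, -1.2498, 1.5140)

At (-3, -3, 3): F = (20.0000, 46.0000, 8.900426).
Jacobian J = [[-5, -2·x₂ - 2·x₃, -2·x₂], [0, -2·x₃ - 5, -2·x₂ + 4·x₃], [3·x₃ - 2·exp(x₁), 8·x₂, 3·x₁]].
At the point, J = [[-5.0000, 0.0000, 6.0000], [0.0000, -11.0000, 18.0000], [8.900426, -24.0000, -9.0000]] (det J = -2067.571893).
Solving J·Δ = −F gives Δ = (2.2168, 1.7502, -1.4860).
Then the next iterate is (x₁, x₂, x₃)₁ = (-0.7832, -1.2498, 1.5140).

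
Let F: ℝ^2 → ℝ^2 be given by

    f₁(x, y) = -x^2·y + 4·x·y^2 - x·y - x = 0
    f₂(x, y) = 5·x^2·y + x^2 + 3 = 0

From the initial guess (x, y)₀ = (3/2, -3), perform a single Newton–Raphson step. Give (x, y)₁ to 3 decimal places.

At (3/2, -3): F = (63.750, -28.500).
Jacobian J = [[-2·x·y + 4·y^2 - y - 1, -x^2 + 8·x·y - x], [10·x·y + 2·x, 5·x^2]].
At the point, J = [[47.000, -39.750], [-42.000, 11.250]] (det J = -1140.750).
Solving J·Δ = −F gives Δ = (-0.364, 1.173).
Then the next iterate is (x, y)₁ = (1.136, -1.827).

(1.136, -1.827)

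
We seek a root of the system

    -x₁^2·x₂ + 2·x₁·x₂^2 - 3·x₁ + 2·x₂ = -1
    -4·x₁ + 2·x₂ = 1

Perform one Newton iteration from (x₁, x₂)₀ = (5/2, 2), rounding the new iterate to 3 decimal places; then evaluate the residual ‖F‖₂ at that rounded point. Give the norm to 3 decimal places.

At (5/2, 2): F = (5.000, -7.000).
Jacobian J = [[-2·x₁·x₂ + 2·x₂^2 - 3, -x₁^2 + 4·x₁·x₂ + 2], [-4, 2]].
At the point, J = [[-5.000, 15.750], [-4.000, 2.000]] (det J = 53.000).
Solving J·Δ = −F gives Δ = (-2.269, -1.038).
Then the next iterate is (x₁, x₂)₁ = (0.231, 0.962).
Re-evaluating at (0.231, 0.962): F = (2.60722, 0.000), so ‖F‖₂ = 2.607.

2.607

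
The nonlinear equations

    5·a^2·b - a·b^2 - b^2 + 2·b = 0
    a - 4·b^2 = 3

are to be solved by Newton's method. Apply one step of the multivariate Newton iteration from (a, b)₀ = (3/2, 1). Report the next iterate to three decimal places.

(1.162, 0.270)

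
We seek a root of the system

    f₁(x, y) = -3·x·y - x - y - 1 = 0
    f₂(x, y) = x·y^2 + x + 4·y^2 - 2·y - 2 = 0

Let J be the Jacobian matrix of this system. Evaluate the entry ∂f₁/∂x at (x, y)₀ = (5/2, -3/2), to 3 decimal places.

∂f₁/∂x = -3·y - 1.
At (5/2, -3/2) this is 3.500.

3.500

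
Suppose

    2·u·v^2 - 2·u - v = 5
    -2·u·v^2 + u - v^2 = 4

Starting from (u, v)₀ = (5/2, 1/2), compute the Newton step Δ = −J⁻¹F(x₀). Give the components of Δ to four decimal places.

At (5/2, 1/2): F = (-9.2500, -3.0000).
Jacobian J = [[2·v^2 - 2, 4·u·v - 1], [-2·v^2 + 1, -4·u·v - 2·v]].
At the point, J = [[-1.5000, 4.0000], [0.5000, -6.0000]] (det J = 7.0000).
Solving J·Δ = −F gives Δ = (-9.6429, -1.3036).

(-9.6429, -1.3036)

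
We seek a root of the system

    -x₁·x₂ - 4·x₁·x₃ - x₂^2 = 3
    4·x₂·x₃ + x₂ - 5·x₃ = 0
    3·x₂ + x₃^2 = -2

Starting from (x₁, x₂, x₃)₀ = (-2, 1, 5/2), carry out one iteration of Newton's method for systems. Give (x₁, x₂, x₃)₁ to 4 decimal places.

(-1.9718, 0.9353, 0.2888)

At (-2, 1, 5/2): F = (18.0000, -1.5000, 11.2500).
Jacobian J = [[-x₂ - 4·x₃, -x₁ - 2·x₂, -4·x₁], [0, 4·x₃ + 1, 4·x₂ - 5], [0, 3, 2·x₃]].
At the point, J = [[-11.0000, 0.0000, 8.0000], [0.0000, 11.0000, -1.0000], [0.0000, 3.0000, 5.0000]] (det J = -638.0000).
Solving J·Δ = −F gives Δ = (0.0282, -0.0647, -2.2112).
Then the next iterate is (x₁, x₂, x₃)₁ = (-1.9718, 0.9353, 0.2888).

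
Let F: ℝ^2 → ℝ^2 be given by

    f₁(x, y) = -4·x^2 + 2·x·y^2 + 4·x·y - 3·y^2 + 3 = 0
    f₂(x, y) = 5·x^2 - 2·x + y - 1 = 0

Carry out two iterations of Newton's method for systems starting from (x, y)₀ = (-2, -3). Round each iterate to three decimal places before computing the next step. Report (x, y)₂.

At (-2, -3): F = (-52.000, 20.000).
Jacobian J = [[-8·x + 2·y^2 + 4·y, 4·x·y + 4·x - 6·y], [10·x - 2, 1]].
At the point, J = [[22.000, 34.000], [-22.000, 1.000]] (det J = 770.000).
Solving J·Δ = −F gives Δ = (0.951, 0.914).
Then the next iterate is (x, y)₁ = (-1.049, -2.086).
Round to (-1.049, -2.086) and repeat: F = (-14.83216, 4.51400), J = [[8.75079, 17.07286], [-12.490, 1.000]].
Δ = (0.414, 0.657), so (x, y)₂ = (-0.635, -1.429).

(-0.635, -1.429)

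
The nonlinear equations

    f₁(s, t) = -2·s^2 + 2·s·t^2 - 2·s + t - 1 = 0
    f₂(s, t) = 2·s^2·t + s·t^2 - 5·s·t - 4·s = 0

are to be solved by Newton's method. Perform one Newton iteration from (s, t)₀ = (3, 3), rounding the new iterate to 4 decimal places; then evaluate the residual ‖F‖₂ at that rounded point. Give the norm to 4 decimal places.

At (3, 3): F = (32.0000, 24.0000).
Jacobian J = [[-4·s + 2·t^2 - 2, 4·s·t + 1], [4·s·t + t^2 - 5·t - 4, 2·s^2 + 2·s·t - 5·s]].
At the point, J = [[4.0000, 37.0000], [26.0000, 21.0000]] (det J = -878.0000).
Solving J·Δ = −F gives Δ = (-0.2460, -0.8383).
Then the next iterate is (s, t)₁ = (2.7540, 2.1617).
Re-evaluating at (2.7540, 2.1617): F = (6.223259, 4.877583), so ‖F‖₂ = 7.9069.

7.9069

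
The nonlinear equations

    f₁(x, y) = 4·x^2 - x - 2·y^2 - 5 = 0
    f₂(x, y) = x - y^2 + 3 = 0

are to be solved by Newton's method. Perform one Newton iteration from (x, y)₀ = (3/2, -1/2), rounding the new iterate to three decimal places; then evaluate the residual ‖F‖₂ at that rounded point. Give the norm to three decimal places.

At (3/2, -1/2): F = (2.000, 4.250).
Jacobian J = [[8·x - 1, -4·y], [1, -2·y]].
At the point, J = [[11.000, 2.000], [1.000, 1.000]] (det J = 9.000).
Solving J·Δ = −F gives Δ = (0.722, -4.972).
Then the next iterate is (x, y)₁ = (2.222, -5.472).
Re-evaluating at (2.222, -5.472): F = (-47.35843, -24.72078), so ‖F‖₂ = 53.422.

53.422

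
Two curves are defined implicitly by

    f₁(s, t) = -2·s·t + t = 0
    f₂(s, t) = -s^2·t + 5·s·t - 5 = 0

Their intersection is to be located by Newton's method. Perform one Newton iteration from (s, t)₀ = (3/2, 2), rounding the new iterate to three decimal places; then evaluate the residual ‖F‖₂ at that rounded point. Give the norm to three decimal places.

0.738

At (3/2, 2): F = (-4.000, 5.500).
Jacobian J = [[-2·t, -2·s + 1], [-2·s·t + 5·t, -s^2 + 5·s]].
At the point, J = [[-4.000, -2.000], [4.000, 5.250]] (det J = -13.000).
Solving J·Δ = −F gives Δ = (-0.769, -0.462).
Then the next iterate is (s, t)₁ = (0.731, 1.538).
Re-evaluating at (0.731, 1.538): F = (-0.71056, -0.20046), so ‖F‖₂ = 0.738.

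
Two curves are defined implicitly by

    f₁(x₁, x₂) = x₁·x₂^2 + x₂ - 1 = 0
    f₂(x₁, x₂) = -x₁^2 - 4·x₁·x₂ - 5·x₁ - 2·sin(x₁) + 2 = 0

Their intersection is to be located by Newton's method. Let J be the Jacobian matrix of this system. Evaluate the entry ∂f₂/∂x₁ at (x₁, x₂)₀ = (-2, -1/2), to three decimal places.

1.832

∂f₂/∂x₁ = -2·x₁ - 4·x₂ - 2·cos(x₁) - 5.
At (-2, -1/2) this is 1.832.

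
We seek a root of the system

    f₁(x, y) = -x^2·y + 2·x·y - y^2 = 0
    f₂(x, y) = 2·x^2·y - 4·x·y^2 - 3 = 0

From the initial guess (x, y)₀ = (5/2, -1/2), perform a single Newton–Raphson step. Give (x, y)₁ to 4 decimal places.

At (5/2, -1/2): F = (0.3750, -11.7500).
Jacobian J = [[-2·x·y + 2·y, -x^2 + 2·x - 2·y], [4·x·y - 4·y^2, 2·x^2 - 8·x·y]].
At the point, J = [[1.5000, -0.2500], [-6.0000, 22.5000]] (det J = 32.2500).
Solving J·Δ = −F gives Δ = (-0.1705, 0.4767).
Then the next iterate is (x, y)₁ = (2.3295, -0.0233).

(2.3295, -0.0233)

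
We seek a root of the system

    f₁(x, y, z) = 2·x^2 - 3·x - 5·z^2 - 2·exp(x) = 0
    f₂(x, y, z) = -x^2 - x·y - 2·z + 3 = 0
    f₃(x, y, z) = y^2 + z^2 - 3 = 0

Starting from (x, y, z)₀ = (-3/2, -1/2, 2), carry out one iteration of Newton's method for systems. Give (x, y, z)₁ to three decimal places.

(1.240, -6.717, 0.133)

At (-3/2, -1/2, 2): F = (-11.44626, -4.000, 1.250).
Jacobian J = [[4·x - 2·exp(x) - 3, 0, -10·z], [-2·x - y, -x, -2], [0, 2·y, 2·z]].
At the point, J = [[-9.44626, 0.000, -20.000], [3.500, 1.500, -2.000], [0.000, -1.000, 4.000]] (det J = 32.21496).
Solving J·Δ = −F gives Δ = (2.740, -6.217, -1.867).
Then the next iterate is (x, y, z)₁ = (1.240, -6.717, 0.133).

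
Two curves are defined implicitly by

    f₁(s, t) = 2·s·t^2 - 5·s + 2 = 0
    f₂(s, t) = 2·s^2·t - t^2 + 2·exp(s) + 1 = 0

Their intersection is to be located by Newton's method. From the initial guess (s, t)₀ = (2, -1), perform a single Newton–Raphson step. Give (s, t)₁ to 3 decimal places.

(1.413, -1.280)

At (2, -1): F = (-4.000, 6.77811).
Jacobian J = [[2·t^2 - 5, 4·s·t], [4·s·t + 2·exp(s), 2·s^2 - 2·t]].
At the point, J = [[-3.000, -8.000], [6.77811, 10.000]] (det J = 24.22490).
Solving J·Δ = −F gives Δ = (-0.587, -0.280).
Then the next iterate is (s, t)₁ = (1.413, -1.280).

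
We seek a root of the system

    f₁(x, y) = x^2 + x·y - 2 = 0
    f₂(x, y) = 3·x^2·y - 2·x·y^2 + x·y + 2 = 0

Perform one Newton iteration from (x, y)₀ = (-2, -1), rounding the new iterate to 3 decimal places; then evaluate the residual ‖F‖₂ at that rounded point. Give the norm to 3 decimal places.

At (-2, -1): F = (4.000, -4.000).
Jacobian J = [[2·x + y, x], [6·x·y - 2·y^2 + y, 3·x^2 - 4·x·y + x]].
At the point, J = [[-5.000, -2.000], [9.000, 2.000]] (det J = 8.000).
Solving J·Δ = −F gives Δ = (0.000, 2.000).
Then the next iterate is (x, y)₁ = (-2.000, 1.000).
Re-evaluating at (-2.000, 1.000): F = (0.000, 16.000), so ‖F‖₂ = 16.000.

16.000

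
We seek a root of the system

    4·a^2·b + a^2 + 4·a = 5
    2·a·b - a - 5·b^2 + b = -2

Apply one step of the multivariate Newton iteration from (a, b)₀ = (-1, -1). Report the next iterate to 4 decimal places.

(0.0196, -0.5490)

At (-1, -1): F = (-12.0000, -1.0000).
Jacobian J = [[8·a·b + 2·a + 4, 4·a^2], [2·b - 1, 2·a - 10·b + 1]].
At the point, J = [[10.0000, 4.0000], [-3.0000, 9.0000]] (det J = 102.0000).
Solving J·Δ = −F gives Δ = (1.0196, 0.4510).
Then the next iterate is (a, b)₁ = (0.0196, -0.5490).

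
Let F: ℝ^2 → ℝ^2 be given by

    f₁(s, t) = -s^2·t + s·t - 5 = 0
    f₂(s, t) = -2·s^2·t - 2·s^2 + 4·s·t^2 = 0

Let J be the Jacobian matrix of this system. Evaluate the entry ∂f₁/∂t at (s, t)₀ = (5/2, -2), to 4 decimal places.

-3.7500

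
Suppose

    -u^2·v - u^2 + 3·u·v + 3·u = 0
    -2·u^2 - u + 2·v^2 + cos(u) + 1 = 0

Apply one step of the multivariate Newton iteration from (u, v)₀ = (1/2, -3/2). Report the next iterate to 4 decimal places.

At (1/2, -3/2): F = (-0.6250, 5.377583).
Jacobian J = [[-2·u·v - 2·u + 3·v + 3, -u^2 + 3·u], [-4·u - sin(u) - 1, 4·v]].
At the point, J = [[-1.0000, 1.2500], [-3.479426, -6.0000]] (det J = 10.349282).
Solving J·Δ = −F gives Δ = (0.2872, 0.7297).
Then the next iterate is (u, v)₁ = (0.7872, -0.7703).

(0.7872, -0.7703)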